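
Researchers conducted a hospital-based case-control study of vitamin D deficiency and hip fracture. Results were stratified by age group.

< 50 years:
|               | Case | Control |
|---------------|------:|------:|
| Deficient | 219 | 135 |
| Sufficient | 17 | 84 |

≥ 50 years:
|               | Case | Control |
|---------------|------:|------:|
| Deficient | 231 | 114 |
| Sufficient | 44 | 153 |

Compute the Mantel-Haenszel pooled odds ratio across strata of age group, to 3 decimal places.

OR_MH = Σ(aᵢdᵢ/nᵢ) / Σ(bᵢcᵢ/nᵢ), where nᵢ is the stratum total.
Stratum 1 (< 50 years): n = 455; a·d/n = 219·84/455 = 40.4308; b·c/n = 135·17/455 = 5.0440
Stratum 2 (≥ 50 years): n = 542; a·d/n = 231·153/542 = 65.2085; b·c/n = 114·44/542 = 9.2546
OR_MH = (40.4308 + 65.2085) / (5.0440 + 9.2546) = 105.6393 / 14.2986 = 7.38810

7.388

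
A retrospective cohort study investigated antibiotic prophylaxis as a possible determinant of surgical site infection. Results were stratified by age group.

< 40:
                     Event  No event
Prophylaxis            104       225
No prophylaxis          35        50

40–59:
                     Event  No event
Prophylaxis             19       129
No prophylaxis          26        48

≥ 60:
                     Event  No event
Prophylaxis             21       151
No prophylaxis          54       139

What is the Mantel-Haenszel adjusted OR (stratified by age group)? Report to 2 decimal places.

OR_MH = Σ(aᵢdᵢ/nᵢ) / Σ(bᵢcᵢ/nᵢ), where nᵢ is the stratum total.
Stratum 1 (< 40): n = 414; a·d/n = 104·50/414 = 12.5604; b·c/n = 225·35/414 = 19.0217
Stratum 2 (40–59): n = 222; a·d/n = 19·48/222 = 4.1081; b·c/n = 129·26/222 = 15.1081
Stratum 3 (≥ 60): n = 365; a·d/n = 21·139/365 = 7.9973; b·c/n = 151·54/365 = 22.3397
OR_MH = (12.5604 + 4.1081 + 7.9973) / (19.0217 + 15.1081 + 22.3397) = 24.6658 / 56.4696 = 0.43680

0.44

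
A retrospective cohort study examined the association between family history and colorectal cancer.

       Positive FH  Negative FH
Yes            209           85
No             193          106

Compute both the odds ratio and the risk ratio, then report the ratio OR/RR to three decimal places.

Reading the table with exposure as columns: a = 209 (Positive FH, case), b = 193 (Positive FH, non-case), c = 85 (Negative FH, case), d = 106.
OR = (209·106)/(193·85) = 22154/16405 = 1.35044
Risk in exposed = 209/402 = 0.51990; risk in unexposed = 85/191 = 0.44503; RR = 1.16825
OR/RR = 1.35044 / 1.16825 = 1.15596
The outcome is not rare, so the OR lies further from 1 than the RR.

1.156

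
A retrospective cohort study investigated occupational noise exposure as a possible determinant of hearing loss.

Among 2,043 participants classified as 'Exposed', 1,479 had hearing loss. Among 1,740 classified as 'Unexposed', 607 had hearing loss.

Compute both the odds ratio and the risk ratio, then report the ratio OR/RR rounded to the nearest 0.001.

2.359

From the description: a = 1479, b = 564, c = 607, d = 1133.
OR = (1479·1133)/(564·607) = 1675707/342348 = 4.89475
Risk in exposed = 1479/2043 = 0.72394; risk in unexposed = 607/1740 = 0.34885; RR = 2.07520
OR/RR = 4.89475 / 2.07520 = 2.35868
The outcome is not rare, so the OR lies further from 1 than the RR.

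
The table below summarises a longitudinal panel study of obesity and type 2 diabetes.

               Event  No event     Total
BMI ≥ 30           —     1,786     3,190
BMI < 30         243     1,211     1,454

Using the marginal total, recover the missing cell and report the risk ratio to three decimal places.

2.634

The missing cell is in the exposed row: 3190 − 1786 = 1404.
So a = 1404, b = 1786, c = 243, d = 1211.
RR = [a/(a+b)] / [c/(c+d)] = (1404/3190) / (243/1454) = 0.44013/0.16713 = 2.63351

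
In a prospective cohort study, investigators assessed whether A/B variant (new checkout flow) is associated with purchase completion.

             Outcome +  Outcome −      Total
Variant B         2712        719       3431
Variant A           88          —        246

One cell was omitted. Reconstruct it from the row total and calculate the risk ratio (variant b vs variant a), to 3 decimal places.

The missing cell is in the unexposed row: 246 − 88 = 158.
So a = 2712, b = 719, c = 88, d = 158.
RR = [a/(a+b)] / [c/(c+d)] = (2712/3431) / (88/246) = 0.79044/0.35772 = 2.20964

2.210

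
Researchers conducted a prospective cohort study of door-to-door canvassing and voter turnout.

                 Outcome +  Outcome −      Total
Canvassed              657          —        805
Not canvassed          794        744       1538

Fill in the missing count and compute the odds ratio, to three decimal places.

4.160

The missing cell is in the exposed row: 805 − 657 = 148.
So a = 657, b = 148, c = 794, d = 744.
OR = (a·d)/(b·c) = (657 × 744) / (148 × 794) = 488808 / 117512 = 4.15964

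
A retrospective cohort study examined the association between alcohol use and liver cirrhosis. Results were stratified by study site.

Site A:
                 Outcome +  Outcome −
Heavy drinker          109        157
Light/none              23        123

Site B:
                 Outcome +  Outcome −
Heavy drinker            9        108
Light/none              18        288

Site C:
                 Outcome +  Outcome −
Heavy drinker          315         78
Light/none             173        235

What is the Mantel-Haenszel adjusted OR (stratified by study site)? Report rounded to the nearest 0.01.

OR_MH = Σ(aᵢdᵢ/nᵢ) / Σ(bᵢcᵢ/nᵢ), where nᵢ is the stratum total.
Stratum 1 (Site A): n = 412; a·d/n = 109·123/412 = 32.5413; b·c/n = 157·23/412 = 8.7646
Stratum 2 (Site B): n = 423; a·d/n = 9·288/423 = 6.1277; b·c/n = 108·18/423 = 4.5957
Stratum 3 (Site C): n = 801; a·d/n = 315·235/801 = 92.4157; b·c/n = 78·173/801 = 16.8464
OR_MH = (32.5413 + 6.1277 + 92.4157) / (8.7646 + 4.5957 + 16.8464) = 131.0847 / 30.2067 = 4.33958

4.34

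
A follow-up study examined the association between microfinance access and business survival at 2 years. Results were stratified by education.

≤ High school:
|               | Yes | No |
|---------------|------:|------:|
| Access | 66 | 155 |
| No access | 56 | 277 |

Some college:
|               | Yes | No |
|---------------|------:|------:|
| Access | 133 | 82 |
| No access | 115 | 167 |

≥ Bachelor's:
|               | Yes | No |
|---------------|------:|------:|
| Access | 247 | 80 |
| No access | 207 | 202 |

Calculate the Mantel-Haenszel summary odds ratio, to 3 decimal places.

2.546

OR_MH = Σ(aᵢdᵢ/nᵢ) / Σ(bᵢcᵢ/nᵢ), where nᵢ is the stratum total.
Stratum 1 (≤ High school): n = 554; a·d/n = 66·277/554 = 33.0000; b·c/n = 155·56/554 = 15.6679
Stratum 2 (Some college): n = 497; a·d/n = 133·167/497 = 44.6901; b·c/n = 82·115/497 = 18.9738
Stratum 3 (≥ Bachelor's): n = 736; a·d/n = 247·202/736 = 67.7908; b·c/n = 80·207/736 = 22.5000
OR_MH = (33.0000 + 44.6901 + 67.7908) / (15.6679 + 18.9738 + 22.5000) = 145.4809 / 57.1417 = 2.54597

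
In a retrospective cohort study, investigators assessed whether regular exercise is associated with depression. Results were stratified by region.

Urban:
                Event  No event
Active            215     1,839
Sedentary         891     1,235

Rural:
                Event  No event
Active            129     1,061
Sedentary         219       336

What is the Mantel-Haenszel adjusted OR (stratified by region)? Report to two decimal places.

OR_MH = Σ(aᵢdᵢ/nᵢ) / Σ(bᵢcᵢ/nᵢ), where nᵢ is the stratum total.
Stratum 1 (Urban): n = 4180; a·d/n = 215·1235/4180 = 63.5227; b·c/n = 1839·891/4180 = 391.9974
Stratum 2 (Rural): n = 1745; a·d/n = 129·336/1745 = 24.8390; b·c/n = 1061·219/1745 = 133.1570
OR_MH = (63.5227 + 24.8390) / (391.9974 + 133.1570) = 88.3617 / 525.1544 = 0.16826

0.17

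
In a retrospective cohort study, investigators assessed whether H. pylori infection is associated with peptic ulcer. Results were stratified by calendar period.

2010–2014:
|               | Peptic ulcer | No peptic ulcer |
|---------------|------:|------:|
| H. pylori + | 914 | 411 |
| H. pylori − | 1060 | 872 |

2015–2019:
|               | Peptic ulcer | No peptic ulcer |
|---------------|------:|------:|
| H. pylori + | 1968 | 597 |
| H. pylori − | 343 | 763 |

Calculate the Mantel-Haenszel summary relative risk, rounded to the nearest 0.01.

RR_MH = Σ(aᵢ·n₀ᵢ/nᵢ) / Σ(cᵢ·n₁ᵢ/nᵢ), with n₁ᵢ = aᵢ+bᵢ (exposed), n₀ᵢ = cᵢ+dᵢ (unexposed), nᵢ = n₁ᵢ+n₀ᵢ.
Stratum 1 (2010–2014): n₁ = 1325, n₀ = 1932, n = 3257; a·n₀/n = 914·1932/3257 = 542.1701; c·n₁/n = 1060·1325/3257 = 431.2251
Stratum 2 (2015–2019): n₁ = 2565, n₀ = 1106, n = 3671; a·n₀/n = 1968·1106/3671 = 592.9196; c·n₁/n = 343·2565/3671 = 239.6609
RR_MH = (542.1701 + 592.9196) / (431.2251 + 239.6609) = 1135.0897 / 670.8859 = 1.69193

1.69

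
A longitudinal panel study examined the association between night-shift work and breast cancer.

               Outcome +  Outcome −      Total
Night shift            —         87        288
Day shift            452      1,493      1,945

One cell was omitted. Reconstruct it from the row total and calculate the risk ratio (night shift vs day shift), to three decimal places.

3.003

The missing cell is in the exposed row: 288 − 87 = 201.
So a = 201, b = 87, c = 452, d = 1493.
RR = [a/(a+b)] / [c/(c+d)] = (201/288) / (452/1945) = 0.69792/0.23239 = 3.00320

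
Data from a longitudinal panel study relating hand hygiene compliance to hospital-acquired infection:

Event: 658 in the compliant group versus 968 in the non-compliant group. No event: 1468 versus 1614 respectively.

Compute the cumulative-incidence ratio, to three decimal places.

0.826

From the description: a = 658, b = 1468, c = 968, d = 1614.
Risk in exposed = 658/2126 = 0.30950; risk in unexposed = 968/2582 = 0.37490.
RR = 0.30950 / 0.37490 = 0.82555
The risk is 17% lower among the exposed than among the unexposed.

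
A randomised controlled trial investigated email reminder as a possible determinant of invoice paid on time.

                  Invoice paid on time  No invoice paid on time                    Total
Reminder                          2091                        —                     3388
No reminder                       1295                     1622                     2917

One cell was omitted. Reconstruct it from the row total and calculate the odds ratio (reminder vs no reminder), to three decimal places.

2.019

The missing cell is in the exposed row: 3388 − 2091 = 1297.
So a = 2091, b = 1297, c = 1295, d = 1622.
OR = (a·d)/(b·c) = (2091 × 1622) / (1297 × 1295) = 3391602 / 1679615 = 2.01927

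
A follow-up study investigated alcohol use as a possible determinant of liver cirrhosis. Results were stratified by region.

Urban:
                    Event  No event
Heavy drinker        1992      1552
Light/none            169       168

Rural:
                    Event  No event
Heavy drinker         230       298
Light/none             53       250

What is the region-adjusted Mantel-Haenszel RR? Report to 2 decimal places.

RR_MH = Σ(aᵢ·n₀ᵢ/nᵢ) / Σ(cᵢ·n₁ᵢ/nᵢ), with n₁ᵢ = aᵢ+bᵢ (exposed), n₀ᵢ = cᵢ+dᵢ (unexposed), nᵢ = n₁ᵢ+n₀ᵢ.
Stratum 1 (Urban): n₁ = 3544, n₀ = 337, n = 3881; a·n₀/n = 1992·337/3881 = 172.9719; c·n₁/n = 169·3544/3881 = 154.3252
Stratum 2 (Rural): n₁ = 528, n₀ = 303, n = 831; a·n₀/n = 230·303/831 = 83.8628; c·n₁/n = 53·528/831 = 33.6751
RR_MH = (172.9719 + 83.8628) / (154.3252 + 33.6751) = 256.8347 / 188.0003 = 1.36614

1.37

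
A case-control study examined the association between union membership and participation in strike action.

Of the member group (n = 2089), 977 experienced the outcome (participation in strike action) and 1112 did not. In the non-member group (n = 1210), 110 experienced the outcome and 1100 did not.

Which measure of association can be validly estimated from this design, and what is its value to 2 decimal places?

8.79

From the description: a = 977, b = 1112, c = 110, d = 1100.
This is a case-control study: participants were sampled on outcome status, so risks in the source population cannot be estimated directly — relative risk is not valid here. The odds ratio is the appropriate measure.
OR = (a·d)/(b·c) = (977 × 1100) / (1112 × 110) = 1074700 / 122320 = 8.78597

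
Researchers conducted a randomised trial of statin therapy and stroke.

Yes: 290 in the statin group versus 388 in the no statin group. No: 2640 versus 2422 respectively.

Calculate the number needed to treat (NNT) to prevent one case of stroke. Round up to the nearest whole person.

26

Risk in treated group = 290/2930 = 0.09898; risk in control = 388/2810 = 0.13808.
Absolute risk reduction = 0.13808 − 0.09898 = 0.03910
NNT = 1 / ARR = 1 / 0.03910 = 25.574 → round up → 26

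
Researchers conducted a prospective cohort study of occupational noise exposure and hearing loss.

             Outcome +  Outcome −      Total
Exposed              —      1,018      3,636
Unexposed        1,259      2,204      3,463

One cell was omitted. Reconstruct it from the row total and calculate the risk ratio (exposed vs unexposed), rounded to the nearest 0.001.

1.980

The missing cell is in the exposed row: 3636 − 1018 = 2618.
So a = 2618, b = 1018, c = 1259, d = 2204.
RR = [a/(a+b)] / [c/(c+d)] = (2618/3636) / (1259/3463) = 0.72002/0.36356 = 1.98049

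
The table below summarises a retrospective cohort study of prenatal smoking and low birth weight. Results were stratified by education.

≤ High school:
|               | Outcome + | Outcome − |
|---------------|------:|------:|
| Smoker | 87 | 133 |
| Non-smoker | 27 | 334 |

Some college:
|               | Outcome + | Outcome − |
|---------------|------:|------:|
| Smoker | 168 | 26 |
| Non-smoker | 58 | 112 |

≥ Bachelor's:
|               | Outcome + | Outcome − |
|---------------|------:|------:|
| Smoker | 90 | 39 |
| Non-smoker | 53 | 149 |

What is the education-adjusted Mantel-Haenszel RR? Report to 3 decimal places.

3.033

RR_MH = Σ(aᵢ·n₀ᵢ/nᵢ) / Σ(cᵢ·n₁ᵢ/nᵢ), with n₁ᵢ = aᵢ+bᵢ (exposed), n₀ᵢ = cᵢ+dᵢ (unexposed), nᵢ = n₁ᵢ+n₀ᵢ.
Stratum 1 (≤ High school): n₁ = 220, n₀ = 361, n = 581; a·n₀/n = 87·361/581 = 54.0568; c·n₁/n = 27·220/581 = 10.2238
Stratum 2 (Some college): n₁ = 194, n₀ = 170, n = 364; a·n₀/n = 168·170/364 = 78.4615; c·n₁/n = 58·194/364 = 30.9121
Stratum 3 (≥ Bachelor's): n₁ = 129, n₀ = 202, n = 331; a·n₀/n = 90·202/331 = 54.9245; c·n₁/n = 53·129/331 = 20.6556
RR_MH = (54.0568 + 78.4615 + 54.9245) / (10.2238 + 30.9121 + 20.6556) = 187.4428 / 61.7914 = 3.03348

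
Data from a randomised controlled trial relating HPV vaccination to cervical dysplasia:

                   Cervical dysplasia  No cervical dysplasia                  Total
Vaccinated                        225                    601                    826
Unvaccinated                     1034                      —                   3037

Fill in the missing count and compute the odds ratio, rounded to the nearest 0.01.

0.73

The missing cell is in the unexposed row: 3037 − 1034 = 2003.
So a = 225, b = 601, c = 1034, d = 2003.
OR = (a·d)/(b·c) = (225 × 2003) / (601 × 1034) = 450675 / 621434 = 0.72522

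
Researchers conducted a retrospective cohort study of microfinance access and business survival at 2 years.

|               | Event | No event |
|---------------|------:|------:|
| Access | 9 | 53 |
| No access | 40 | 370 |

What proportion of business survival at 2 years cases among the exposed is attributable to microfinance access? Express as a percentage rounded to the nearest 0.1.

Cells: a = 9, b = 53, c = 40, d = 370.
Risk in exposed = 9/62 = 0.14516; risk in unexposed = 40/410 = 0.09756.
RR = 0.14516/0.09756 = 1.48790
AR% = (RR − 1)/RR × 100 = (1.48790 − 1)/1.48790 × 100 = 32.7913%

32.8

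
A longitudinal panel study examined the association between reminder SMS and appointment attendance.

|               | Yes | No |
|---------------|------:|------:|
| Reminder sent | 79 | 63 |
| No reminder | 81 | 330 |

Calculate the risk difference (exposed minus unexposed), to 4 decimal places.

Cells: a = 79, b = 63, c = 81, d = 330.
Risk in exposed = 79/142 = 0.556338; risk in unexposed = 81/411 = 0.197080.
Risk difference = 0.556338 − 0.197080 = 0.359258

0.3593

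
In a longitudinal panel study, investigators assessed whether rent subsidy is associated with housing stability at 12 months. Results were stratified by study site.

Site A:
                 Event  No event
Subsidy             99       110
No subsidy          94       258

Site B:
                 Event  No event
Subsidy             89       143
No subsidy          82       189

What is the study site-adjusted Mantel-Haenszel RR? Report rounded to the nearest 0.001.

1.511

RR_MH = Σ(aᵢ·n₀ᵢ/nᵢ) / Σ(cᵢ·n₁ᵢ/nᵢ), with n₁ᵢ = aᵢ+bᵢ (exposed), n₀ᵢ = cᵢ+dᵢ (unexposed), nᵢ = n₁ᵢ+n₀ᵢ.
Stratum 1 (Site A): n₁ = 209, n₀ = 352, n = 561; a·n₀/n = 99·352/561 = 62.1176; c·n₁/n = 94·209/561 = 35.0196
Stratum 2 (Site B): n₁ = 232, n₀ = 271, n = 503; a·n₀/n = 89·271/503 = 47.9503; c·n₁/n = 82·232/503 = 37.8211
RR_MH = (62.1176 + 47.9503) / (35.0196 + 37.8211) = 110.0679 / 72.8407 = 1.51108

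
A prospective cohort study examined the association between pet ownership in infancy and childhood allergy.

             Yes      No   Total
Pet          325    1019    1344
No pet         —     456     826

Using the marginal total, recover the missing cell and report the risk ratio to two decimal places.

0.54

The missing cell is in the unexposed row: 826 − 456 = 370.
So a = 325, b = 1019, c = 370, d = 456.
RR = [a/(a+b)] / [c/(c+d)] = (325/1344) / (370/826) = 0.24182/0.44794 = 0.53984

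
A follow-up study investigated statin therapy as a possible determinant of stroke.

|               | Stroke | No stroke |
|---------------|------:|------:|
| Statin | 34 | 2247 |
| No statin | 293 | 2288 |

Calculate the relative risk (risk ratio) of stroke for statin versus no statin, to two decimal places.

Cells: a = 34, b = 2247, c = 293, d = 2288.
Risk in exposed = 34/2281 = 0.01491; risk in unexposed = 293/2581 = 0.11352.
RR = 0.01491 / 0.11352 = 0.13130
The risk is 87% lower among the exposed than among the unexposed.

0.13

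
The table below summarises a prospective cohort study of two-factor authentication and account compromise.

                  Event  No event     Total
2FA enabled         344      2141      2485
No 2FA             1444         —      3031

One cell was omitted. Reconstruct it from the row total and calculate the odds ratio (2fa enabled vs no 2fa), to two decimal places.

0.18

The missing cell is in the unexposed row: 3031 − 1444 = 1587.
So a = 344, b = 2141, c = 1444, d = 1587.
OR = (a·d)/(b·c) = (344 × 1587) / (2141 × 1444) = 545928 / 3091604 = 0.17658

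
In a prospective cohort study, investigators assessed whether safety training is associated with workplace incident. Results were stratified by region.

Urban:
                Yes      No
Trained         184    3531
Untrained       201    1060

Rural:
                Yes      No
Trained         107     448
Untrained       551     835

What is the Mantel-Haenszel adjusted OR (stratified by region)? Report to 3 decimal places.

0.316

OR_MH = Σ(aᵢdᵢ/nᵢ) / Σ(bᵢcᵢ/nᵢ), where nᵢ is the stratum total.
Stratum 1 (Urban): n = 4976; a·d/n = 184·1060/4976 = 39.1961; b·c/n = 3531·201/4976 = 142.6308
Stratum 2 (Rural): n = 1941; a·d/n = 107·835/1941 = 46.0304; b·c/n = 448·551/1941 = 127.1757
OR_MH = (39.1961 + 46.0304) / (142.6308 + 127.1757) = 85.2265 / 269.8065 = 0.31588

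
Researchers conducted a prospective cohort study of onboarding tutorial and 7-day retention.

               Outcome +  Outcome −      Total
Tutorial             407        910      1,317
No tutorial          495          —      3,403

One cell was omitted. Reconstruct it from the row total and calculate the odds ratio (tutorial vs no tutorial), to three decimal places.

The missing cell is in the unexposed row: 3403 − 495 = 2908.
So a = 407, b = 910, c = 495, d = 2908.
OR = (a·d)/(b·c) = (407 × 2908) / (910 × 495) = 1183556 / 450450 = 2.62750

2.627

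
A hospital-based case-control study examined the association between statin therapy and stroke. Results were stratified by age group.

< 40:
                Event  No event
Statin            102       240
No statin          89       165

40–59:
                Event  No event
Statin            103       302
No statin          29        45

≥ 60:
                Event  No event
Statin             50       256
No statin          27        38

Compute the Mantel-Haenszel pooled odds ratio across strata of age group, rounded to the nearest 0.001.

0.592

OR_MH = Σ(aᵢdᵢ/nᵢ) / Σ(bᵢcᵢ/nᵢ), where nᵢ is the stratum total.
Stratum 1 (< 40): n = 596; a·d/n = 102·165/596 = 28.2383; b·c/n = 240·89/596 = 35.8389
Stratum 2 (40–59): n = 479; a·d/n = 103·45/479 = 9.6764; b·c/n = 302·29/479 = 18.2839
Stratum 3 (≥ 60): n = 371; a·d/n = 50·38/371 = 5.1213; b·c/n = 256·27/371 = 18.6307
OR_MH = (28.2383 + 9.6764 + 5.1213) / (35.8389 + 18.2839 + 18.6307) = 43.0360 / 72.7536 = 0.59153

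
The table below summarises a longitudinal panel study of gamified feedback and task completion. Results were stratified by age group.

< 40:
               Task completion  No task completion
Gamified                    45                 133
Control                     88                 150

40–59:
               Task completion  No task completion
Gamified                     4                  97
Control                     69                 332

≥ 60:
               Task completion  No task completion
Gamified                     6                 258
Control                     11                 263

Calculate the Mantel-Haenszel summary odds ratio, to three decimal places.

OR_MH = Σ(aᵢdᵢ/nᵢ) / Σ(bᵢcᵢ/nᵢ), where nᵢ is the stratum total.
Stratum 1 (< 40): n = 416; a·d/n = 45·150/416 = 16.2260; b·c/n = 133·88/416 = 28.1346
Stratum 2 (40–59): n = 502; a·d/n = 4·332/502 = 2.6454; b·c/n = 97·69/502 = 13.3327
Stratum 3 (≥ 60): n = 538; a·d/n = 6·263/538 = 2.9331; b·c/n = 258·11/538 = 5.2751
OR_MH = (16.2260 + 2.6454 + 2.9331) / (28.1346 + 13.3327 + 5.2751) = 21.8045 / 46.7424 = 0.46648

0.466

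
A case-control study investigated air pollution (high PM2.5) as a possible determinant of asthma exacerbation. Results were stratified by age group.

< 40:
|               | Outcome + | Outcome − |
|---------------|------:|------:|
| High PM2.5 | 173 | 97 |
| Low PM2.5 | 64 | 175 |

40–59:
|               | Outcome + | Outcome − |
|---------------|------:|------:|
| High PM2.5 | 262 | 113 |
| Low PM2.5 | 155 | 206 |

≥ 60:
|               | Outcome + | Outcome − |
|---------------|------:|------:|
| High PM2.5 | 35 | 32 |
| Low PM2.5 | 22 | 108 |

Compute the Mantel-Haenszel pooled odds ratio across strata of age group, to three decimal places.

OR_MH = Σ(aᵢdᵢ/nᵢ) / Σ(bᵢcᵢ/nᵢ), where nᵢ is the stratum total.
Stratum 1 (< 40): n = 509; a·d/n = 173·175/509 = 59.4794; b·c/n = 97·64/509 = 12.1965
Stratum 2 (40–59): n = 736; a·d/n = 262·206/736 = 73.3315; b·c/n = 113·155/736 = 23.7976
Stratum 3 (≥ 60): n = 197; a·d/n = 35·108/197 = 19.1878; b·c/n = 32·22/197 = 3.5736
OR_MH = (59.4794 + 73.3315 + 19.1878) / (12.1965 + 23.7976 + 3.5736) = 151.9987 / 39.5676 = 3.84149

3.841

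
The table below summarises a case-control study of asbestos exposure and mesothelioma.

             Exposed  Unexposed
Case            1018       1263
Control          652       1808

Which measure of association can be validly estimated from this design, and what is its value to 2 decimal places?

2.24

Reading the table with exposure as columns: a = 1018 (Exposed, case), b = 652 (Exposed, non-case), c = 1263 (Unexposed, case), d = 1808.
This is a case-control study: participants were sampled on outcome status, so risks in the source population cannot be estimated directly — relative risk is not valid here. The odds ratio is the appropriate measure.
OR = (a·d)/(b·c) = (1018 × 1808) / (652 × 1263) = 1840544 / 823476 = 2.23509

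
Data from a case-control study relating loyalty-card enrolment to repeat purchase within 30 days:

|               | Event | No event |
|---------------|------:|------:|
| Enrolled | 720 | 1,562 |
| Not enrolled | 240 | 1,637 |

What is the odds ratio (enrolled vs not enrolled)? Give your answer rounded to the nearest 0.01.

3.14

Cells: a = 720, b = 1562, c = 240, d = 1637.
OR = (a·d)/(b·c) = (720 × 1637) / (1562 × 240) = 1178640 / 374880 = 3.14405
The odds of repeat purchase within 30 days are about 3.14 times as high in the enrolled group.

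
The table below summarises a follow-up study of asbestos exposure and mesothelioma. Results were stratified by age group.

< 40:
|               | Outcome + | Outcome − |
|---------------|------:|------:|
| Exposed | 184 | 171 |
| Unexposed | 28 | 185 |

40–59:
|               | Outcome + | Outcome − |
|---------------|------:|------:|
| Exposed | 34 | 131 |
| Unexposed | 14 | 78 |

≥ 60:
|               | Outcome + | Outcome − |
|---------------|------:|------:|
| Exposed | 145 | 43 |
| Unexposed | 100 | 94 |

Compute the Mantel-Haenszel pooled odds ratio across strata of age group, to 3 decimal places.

OR_MH = Σ(aᵢdᵢ/nᵢ) / Σ(bᵢcᵢ/nᵢ), where nᵢ is the stratum total.
Stratum 1 (< 40): n = 568; a·d/n = 184·185/568 = 59.9296; b·c/n = 171·28/568 = 8.4296
Stratum 2 (40–59): n = 257; a·d/n = 34·78/257 = 10.3191; b·c/n = 131·14/257 = 7.1362
Stratum 3 (≥ 60): n = 382; a·d/n = 145·94/382 = 35.6806; b·c/n = 43·100/382 = 11.2565
OR_MH = (59.9296 + 10.3191 + 35.6806) / (8.4296 + 7.1362 + 11.2565) = 105.9293 / 26.8223 = 3.94930

3.949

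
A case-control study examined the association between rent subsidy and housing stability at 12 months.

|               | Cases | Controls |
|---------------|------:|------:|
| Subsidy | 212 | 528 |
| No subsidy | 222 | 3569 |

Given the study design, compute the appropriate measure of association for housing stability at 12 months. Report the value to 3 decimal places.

Cells: a = 212, b = 528, c = 222, d = 3569.
This is a case-control study: participants were sampled on outcome status, so risks in the source population cannot be estimated directly — relative risk is not valid here. The odds ratio is the appropriate measure.
OR = (a·d)/(b·c) = (212 × 3569) / (528 × 222) = 756628 / 117216 = 6.45499

6.455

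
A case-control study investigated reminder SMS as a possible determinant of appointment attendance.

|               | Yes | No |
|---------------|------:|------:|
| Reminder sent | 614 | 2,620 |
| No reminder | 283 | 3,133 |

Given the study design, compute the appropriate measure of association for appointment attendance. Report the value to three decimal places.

Cells: a = 614, b = 2620, c = 283, d = 3133.
This is a case-control study: participants were sampled on outcome status, so risks in the source population cannot be estimated directly — relative risk is not valid here. The odds ratio is the appropriate measure.
OR = (a·d)/(b·c) = (614 × 3133) / (2620 × 283) = 1923662 / 741460 = 2.59442

2.594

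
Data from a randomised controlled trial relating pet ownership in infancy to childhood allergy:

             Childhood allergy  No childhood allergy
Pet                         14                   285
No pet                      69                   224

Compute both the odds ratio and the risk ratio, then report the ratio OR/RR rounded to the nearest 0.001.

Cells: a = 14, b = 285, c = 69, d = 224.
OR = (14·224)/(285·69) = 3136/19665 = 0.15947
Risk in exposed = 14/299 = 0.04682; risk in unexposed = 69/293 = 0.23549; RR = 0.19883
OR/RR = 0.15947 / 0.19883 = 0.80206
The outcome is not rare, so the OR lies further from 1 than the RR.

0.802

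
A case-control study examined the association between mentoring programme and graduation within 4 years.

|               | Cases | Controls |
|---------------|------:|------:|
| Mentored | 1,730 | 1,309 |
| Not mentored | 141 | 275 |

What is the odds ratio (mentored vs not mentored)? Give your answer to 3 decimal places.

Cells: a = 1730, b = 1309, c = 141, d = 275.
OR = (a·d)/(b·c) = (1730 × 275) / (1309 × 141) = 475750 / 184569 = 2.57763
The odds of graduation within 4 years are about 2.58 times as high in the mentored group.

2.578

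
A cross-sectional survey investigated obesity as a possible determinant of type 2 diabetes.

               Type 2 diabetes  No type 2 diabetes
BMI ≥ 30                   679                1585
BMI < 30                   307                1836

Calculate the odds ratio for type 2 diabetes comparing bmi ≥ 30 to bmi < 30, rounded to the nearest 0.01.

2.56

Cells: a = 679, b = 1585, c = 307, d = 1836.
OR = (a·d)/(b·c) = (679 × 1836) / (1585 × 307) = 1246644 / 486595 = 2.56197
The odds of type 2 diabetes are about 2.56 times as high in the bmi ≥ 30 group.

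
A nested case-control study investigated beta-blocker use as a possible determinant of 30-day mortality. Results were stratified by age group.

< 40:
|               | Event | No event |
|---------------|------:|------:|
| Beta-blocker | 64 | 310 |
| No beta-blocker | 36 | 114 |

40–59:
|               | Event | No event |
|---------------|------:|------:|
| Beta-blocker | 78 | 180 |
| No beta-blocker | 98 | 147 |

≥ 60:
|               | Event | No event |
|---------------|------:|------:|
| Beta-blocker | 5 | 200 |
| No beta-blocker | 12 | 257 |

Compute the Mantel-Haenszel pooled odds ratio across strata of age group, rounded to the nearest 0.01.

0.64

OR_MH = Σ(aᵢdᵢ/nᵢ) / Σ(bᵢcᵢ/nᵢ), where nᵢ is the stratum total.
Stratum 1 (< 40): n = 524; a·d/n = 64·114/524 = 13.9237; b·c/n = 310·36/524 = 21.2977
Stratum 2 (40–59): n = 503; a·d/n = 78·147/503 = 22.7952; b·c/n = 180·98/503 = 35.0696
Stratum 3 (≥ 60): n = 474; a·d/n = 5·257/474 = 2.7110; b·c/n = 200·12/474 = 5.0633
OR_MH = (13.9237 + 22.7952 + 2.7110) / (21.2977 + 35.0696 + 5.0633) = 39.4299 / 61.4306 = 0.64186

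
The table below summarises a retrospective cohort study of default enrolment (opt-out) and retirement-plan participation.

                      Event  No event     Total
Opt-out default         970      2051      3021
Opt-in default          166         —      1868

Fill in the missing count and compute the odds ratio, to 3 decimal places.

The missing cell is in the unexposed row: 1868 − 166 = 1702.
So a = 970, b = 2051, c = 166, d = 1702.
OR = (a·d)/(b·c) = (970 × 1702) / (2051 × 166) = 1650940 / 340466 = 4.84906

4.849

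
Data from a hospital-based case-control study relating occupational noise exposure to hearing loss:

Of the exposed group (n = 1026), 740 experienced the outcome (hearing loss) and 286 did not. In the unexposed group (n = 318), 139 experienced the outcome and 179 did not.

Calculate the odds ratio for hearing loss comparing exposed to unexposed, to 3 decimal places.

From the description: a = 740, b = 286, c = 139, d = 179.
OR = (a·d)/(b·c) = (740 × 179) / (286 × 139) = 132460 / 39754 = 3.33199
The odds of hearing loss are about 3.33 times as high in the exposed group.

3.332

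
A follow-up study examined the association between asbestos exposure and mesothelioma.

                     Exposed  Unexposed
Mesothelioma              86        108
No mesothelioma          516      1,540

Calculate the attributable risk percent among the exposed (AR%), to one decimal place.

Reading the table with exposure as columns: a = 86 (Exposed, case), b = 516 (Exposed, non-case), c = 108 (Unexposed, case), d = 1540.
Risk in exposed = 86/602 = 0.14286; risk in unexposed = 108/1648 = 0.06553.
RR = 0.14286/0.06553 = 2.17989
AR% = (RR − 1)/RR × 100 = (2.17989 − 1)/2.17989 × 100 = 54.1262%

54.1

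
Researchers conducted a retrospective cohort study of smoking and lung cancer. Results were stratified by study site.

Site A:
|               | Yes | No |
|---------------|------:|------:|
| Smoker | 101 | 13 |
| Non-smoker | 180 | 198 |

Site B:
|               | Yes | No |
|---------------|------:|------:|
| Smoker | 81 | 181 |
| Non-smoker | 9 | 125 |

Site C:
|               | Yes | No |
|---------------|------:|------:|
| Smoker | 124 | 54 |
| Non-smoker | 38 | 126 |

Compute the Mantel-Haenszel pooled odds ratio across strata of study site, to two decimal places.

7.53

OR_MH = Σ(aᵢdᵢ/nᵢ) / Σ(bᵢcᵢ/nᵢ), where nᵢ is the stratum total.
Stratum 1 (Site A): n = 492; a·d/n = 101·198/492 = 40.6463; b·c/n = 13·180/492 = 4.7561
Stratum 2 (Site B): n = 396; a·d/n = 81·125/396 = 25.5682; b·c/n = 181·9/396 = 4.1136
Stratum 3 (Site C): n = 342; a·d/n = 124·126/342 = 45.6842; b·c/n = 54·38/342 = 6.0000
OR_MH = (40.6463 + 25.5682 + 45.6842) / (4.7561 + 4.1136 + 6.0000) = 111.8987 / 14.8697 = 7.52527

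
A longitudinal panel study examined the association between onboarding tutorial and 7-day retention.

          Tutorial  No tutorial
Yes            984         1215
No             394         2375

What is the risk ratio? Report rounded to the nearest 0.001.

2.110

Reading the table with exposure as columns: a = 984 (Tutorial, case), b = 394 (Tutorial, non-case), c = 1215 (No tutorial, case), d = 2375.
Risk in exposed = 984/1378 = 0.71408; risk in unexposed = 1215/3590 = 0.33844.
RR = 0.71408 / 0.33844 = 2.10991
The risk among the exposed is 2.11 times that among the unexposed.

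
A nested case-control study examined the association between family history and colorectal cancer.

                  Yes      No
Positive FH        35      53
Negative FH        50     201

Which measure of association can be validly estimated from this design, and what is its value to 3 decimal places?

2.655

Cells: a = 35, b = 53, c = 50, d = 201.
This is a nested case-control study: participants were sampled on outcome status, so risks in the source population cannot be estimated directly — relative risk is not valid here. The odds ratio is the appropriate measure.
OR = (a·d)/(b·c) = (35 × 201) / (53 × 50) = 7035 / 2650 = 2.65472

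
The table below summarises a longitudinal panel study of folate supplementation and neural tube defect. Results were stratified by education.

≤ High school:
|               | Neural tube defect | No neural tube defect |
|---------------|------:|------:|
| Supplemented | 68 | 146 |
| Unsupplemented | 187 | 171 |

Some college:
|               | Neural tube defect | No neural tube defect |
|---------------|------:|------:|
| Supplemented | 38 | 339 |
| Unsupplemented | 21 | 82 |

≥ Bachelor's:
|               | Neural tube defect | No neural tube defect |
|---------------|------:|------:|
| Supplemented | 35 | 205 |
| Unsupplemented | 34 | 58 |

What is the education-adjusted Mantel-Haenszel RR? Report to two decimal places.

0.54

RR_MH = Σ(aᵢ·n₀ᵢ/nᵢ) / Σ(cᵢ·n₁ᵢ/nᵢ), with n₁ᵢ = aᵢ+bᵢ (exposed), n₀ᵢ = cᵢ+dᵢ (unexposed), nᵢ = n₁ᵢ+n₀ᵢ.
Stratum 1 (≤ High school): n₁ = 214, n₀ = 358, n = 572; a·n₀/n = 68·358/572 = 42.5594; c·n₁/n = 187·214/572 = 69.9615
Stratum 2 (Some college): n₁ = 377, n₀ = 103, n = 480; a·n₀/n = 38·103/480 = 8.1542; c·n₁/n = 21·377/480 = 16.4937
Stratum 3 (≥ Bachelor's): n₁ = 240, n₀ = 92, n = 332; a·n₀/n = 35·92/332 = 9.6988; c·n₁/n = 34·240/332 = 24.5783
RR_MH = (42.5594 + 8.1542 + 9.6988) / (69.9615 + 16.4937 + 24.5783) = 60.4124 / 111.0336 = 0.54409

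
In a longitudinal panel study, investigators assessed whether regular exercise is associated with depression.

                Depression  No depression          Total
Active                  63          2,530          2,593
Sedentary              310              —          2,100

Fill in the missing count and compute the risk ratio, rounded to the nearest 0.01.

0.16

The missing cell is in the unexposed row: 2100 − 310 = 1790.
So a = 63, b = 2530, c = 310, d = 1790.
RR = [a/(a+b)] / [c/(c+d)] = (63/2593) / (310/2100) = 0.02430/0.14762 = 0.16459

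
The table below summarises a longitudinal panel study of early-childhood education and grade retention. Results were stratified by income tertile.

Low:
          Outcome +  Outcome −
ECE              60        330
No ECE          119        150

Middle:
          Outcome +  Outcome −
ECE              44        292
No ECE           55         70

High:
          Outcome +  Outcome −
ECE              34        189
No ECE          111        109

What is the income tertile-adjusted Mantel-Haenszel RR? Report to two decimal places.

RR_MH = Σ(aᵢ·n₀ᵢ/nᵢ) / Σ(cᵢ·n₁ᵢ/nᵢ), with n₁ᵢ = aᵢ+bᵢ (exposed), n₀ᵢ = cᵢ+dᵢ (unexposed), nᵢ = n₁ᵢ+n₀ᵢ.
Stratum 1 (Low): n₁ = 390, n₀ = 269, n = 659; a·n₀/n = 60·269/659 = 24.4917; c·n₁/n = 119·390/659 = 70.4249
Stratum 2 (Middle): n₁ = 336, n₀ = 125, n = 461; a·n₀/n = 44·125/461 = 11.9306; c·n₁/n = 55·336/461 = 40.0868
Stratum 3 (High): n₁ = 223, n₀ = 220, n = 443; a·n₀/n = 34·220/443 = 16.8849; c·n₁/n = 111·223/443 = 55.8758
RR_MH = (24.4917 + 11.9306 + 16.8849) / (70.4249 + 40.0868 + 55.8758) = 53.3071 / 166.3875 = 0.32038

0.32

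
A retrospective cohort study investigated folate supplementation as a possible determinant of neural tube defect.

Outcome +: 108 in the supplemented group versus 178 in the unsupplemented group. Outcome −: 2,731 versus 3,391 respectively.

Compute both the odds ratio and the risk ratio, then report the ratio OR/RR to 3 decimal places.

0.988

From the description: a = 108, b = 2731, c = 178, d = 3391.
OR = (108·3391)/(2731·178) = 366228/486118 = 0.75337
Risk in exposed = 108/2839 = 0.03804; risk in unexposed = 178/3569 = 0.04987; RR = 0.76275
OR/RR = 0.75337 / 0.76275 = 0.98770
The outcome is rare in both groups, so OR ≈ RR (ratio near 1).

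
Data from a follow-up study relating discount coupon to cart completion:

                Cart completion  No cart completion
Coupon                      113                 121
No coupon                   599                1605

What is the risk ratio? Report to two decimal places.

Cells: a = 113, b = 121, c = 599, d = 1605.
Risk in exposed = 113/234 = 0.48291; risk in unexposed = 599/2204 = 0.27178.
RR = 0.48291 / 0.27178 = 1.77684
The risk among the exposed is 1.78 times that among the unexposed.

1.78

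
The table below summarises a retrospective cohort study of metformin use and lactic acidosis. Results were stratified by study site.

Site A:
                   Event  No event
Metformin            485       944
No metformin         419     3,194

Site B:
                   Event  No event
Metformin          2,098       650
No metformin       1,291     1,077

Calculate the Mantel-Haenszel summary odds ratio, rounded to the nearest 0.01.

OR_MH = Σ(aᵢdᵢ/nᵢ) / Σ(bᵢcᵢ/nᵢ), where nᵢ is the stratum total.
Stratum 1 (Site A): n = 5042; a·d/n = 485·3194/5042 = 307.2372; b·c/n = 944·419/5042 = 78.4482
Stratum 2 (Site B): n = 5116; a·d/n = 2098·1077/5116 = 441.6626; b·c/n = 650·1291/5116 = 164.0246
OR_MH = (307.2372 + 441.6626) / (78.4482 + 164.0246) = 748.8998 / 242.4729 = 3.08859

3.09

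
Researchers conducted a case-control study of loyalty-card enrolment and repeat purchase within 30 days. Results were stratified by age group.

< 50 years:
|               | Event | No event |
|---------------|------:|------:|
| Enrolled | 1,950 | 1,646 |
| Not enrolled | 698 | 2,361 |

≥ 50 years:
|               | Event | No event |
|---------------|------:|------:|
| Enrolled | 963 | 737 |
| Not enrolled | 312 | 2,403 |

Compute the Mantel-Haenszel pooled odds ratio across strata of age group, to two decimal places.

5.41

OR_MH = Σ(aᵢdᵢ/nᵢ) / Σ(bᵢcᵢ/nᵢ), where nᵢ is the stratum total.
Stratum 1 (< 50 years): n = 6655; a·d/n = 1950·2361/6655 = 691.8032; b·c/n = 1646·698/6655 = 172.6383
Stratum 2 (≥ 50 years): n = 4415; a·d/n = 963·2403/4415 = 524.1425; b·c/n = 737·312/4415 = 52.0824
OR_MH = (691.8032 + 524.1425) / (172.6383 + 52.0824) = 1215.9456 / 224.7208 = 5.41092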